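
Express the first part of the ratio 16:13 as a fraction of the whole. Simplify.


Total parts = 16 + 13 = 29
First part fraction = 16/29
Simplify: 16/29 = 16/29

16/29


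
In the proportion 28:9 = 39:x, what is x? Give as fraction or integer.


Setting up: 28/9 = 39/x
Cross multiply: 28 * x = 9 * 39
28x = 351
x = 351/28
x = 351/28

351/28


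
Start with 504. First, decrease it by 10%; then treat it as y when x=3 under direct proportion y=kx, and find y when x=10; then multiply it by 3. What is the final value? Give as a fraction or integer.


Start with 504.
Step 1: Decrease by 10%: 504 * 90/100 = 2268/5
Step 2: Direct prop: k = (2268/5)/3; new y = k*10 = 2268/5*10/3 = 1512
Step 3: Multiply by 3: 1512 * 3 = 4536
Final result = 4536

4536


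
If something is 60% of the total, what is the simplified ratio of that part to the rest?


Part = 60%, Remainder = 40%
Ratio = 60:40
GCD(60, 40) = 20
Simplify: 3:2 = 3:2

3:2


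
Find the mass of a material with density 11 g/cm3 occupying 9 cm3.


Using mass = density * volume
Density = 11 g/cm3
Volume = 9 cm3
Mass = 11 * 9
= 99 g

99


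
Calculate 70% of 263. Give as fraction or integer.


Compute 70% of 263
Convert percentage: 70% = 70/100
Multiply: 263 * 70/100
= 18410/100
= 1841/10

1841/10


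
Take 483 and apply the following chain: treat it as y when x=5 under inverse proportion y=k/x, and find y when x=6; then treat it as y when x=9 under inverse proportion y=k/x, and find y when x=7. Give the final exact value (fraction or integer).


Start with 483.
Step 1: Inverse prop: k = (483)*5; new y = k/6 = 483*5/6 = 805/2
Step 2: Inverse prop: k = (805/2)*9; new y = k/7 = 805/2*9/7 = 1035/2
Final result = 1035/2

1035/2


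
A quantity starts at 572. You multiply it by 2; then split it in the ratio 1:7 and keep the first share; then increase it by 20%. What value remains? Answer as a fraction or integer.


Start with 572.
Step 1: Multiply by 2: 572 * 2 = 1144
Step 2: Split 1:7, first share = 1144 * 1/8 = 143
Step 3: Increase by 20%: 143 * 120/100 = 858/5
Final result = 858/5

858/5


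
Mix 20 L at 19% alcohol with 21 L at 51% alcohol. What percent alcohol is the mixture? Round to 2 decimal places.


Solute in mixture 1 = 19% of 20 L = 20*19/100 = 19/5 L
Solute in mixture 2 = 51% of 21 L = 21*51/100 = 1071/100 L
Total solute = 19/5 + 1071/100 = 1451/100 L
Total volume = 20 + 21 = 41 L
Final concentration = 1451/100/41 * 100 = 35.39%

35.39


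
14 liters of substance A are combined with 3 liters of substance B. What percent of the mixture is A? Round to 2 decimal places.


Volume of A = 14 L
Volume of B = 3 L
Total volume = 14 + 3 = 17 L
Percentage of A = (14/17) * 100
= 82.35%

82.35


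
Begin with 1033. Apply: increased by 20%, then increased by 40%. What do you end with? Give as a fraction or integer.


Start: 1033
Step 1: increase by 20% => multiply by 120/100
  1033 * 120/100 = 6198/5
Step 2: increase by 40% => multiply by 140/100
  6198/5 * 140/100 = 43386/25
Final value = 43386/25

43386/25


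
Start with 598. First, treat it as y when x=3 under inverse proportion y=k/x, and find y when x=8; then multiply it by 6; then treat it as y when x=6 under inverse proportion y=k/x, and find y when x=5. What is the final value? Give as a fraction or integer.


Start with 598.
Step 1: Inverse prop: k = (598)*3; new y = k/8 = 598*3/8 = 897/4
Step 2: Multiply by 6: 897/4 * 6 = 2691/2
Step 3: Inverse prop: k = (2691/2)*6; new y = k/5 = 2691/2*6/5 = 8073/5
Final result = 8073/5

8073/5


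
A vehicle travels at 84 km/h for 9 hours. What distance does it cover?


Using distance = speed * time
Speed = 84 km/h
Time = 9 hours
Distance = 84 * 9
= 756 km

756


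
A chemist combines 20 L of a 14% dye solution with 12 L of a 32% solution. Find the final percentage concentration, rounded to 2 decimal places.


Solute in mixture 1 = 14% of 20 L = 20*14/100 = 14/5 L
Solute in mixture 2 = 32% of 12 L = 12*32/100 = 96/25 L
Total solute = 14/5 + 96/25 = 166/25 L
Total volume = 20 + 12 = 32 L
Final concentration = 166/25/32 * 100 = 20.75%

20.75


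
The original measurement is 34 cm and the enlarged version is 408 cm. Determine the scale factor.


Original length = 34 cm
Scaled length = 408 cm
Scale factor = 408 / 34
= 12

12


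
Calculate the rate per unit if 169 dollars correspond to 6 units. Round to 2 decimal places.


Total dollars = 169
Number of units = 6
Unit rate = 169 / 6
= 28.17 dollars per unit

28.17


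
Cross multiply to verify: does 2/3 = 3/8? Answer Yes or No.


Cross multiply to check 2/3 = 3/8
Left cross product: 2 * 8 = 16
Right cross product: 3 * 3 = 9
16 != 9
Not equal, so proportions differ => No

No


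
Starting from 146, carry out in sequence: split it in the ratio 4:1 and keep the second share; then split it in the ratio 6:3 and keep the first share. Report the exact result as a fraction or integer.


Start with 146.
Step 1: Split 4:1, second share = 146 * 1/5 = 146/5
Step 2: Split 6:3, first share = 146/5 * 6/9 = 292/15
Final result = 292/15

292/15


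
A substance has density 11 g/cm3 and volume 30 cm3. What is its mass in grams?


Using mass = density * volume
Density = 11 g/cm3
Volume = 30 cm3
Mass = 11 * 30
= 330 g

330


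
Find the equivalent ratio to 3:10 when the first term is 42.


Original ratio: 3:10
First term target: 42
Scale factor = 42 / 3 = 14
Multiply second term: 10 * 14 = 140
Equivalent ratio = 42:140

42:140


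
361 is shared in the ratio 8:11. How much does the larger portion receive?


Total parts = 8 + 11 = 19
Value per part = 361 / 19 = 19
First share = 8 * 19 = 152
Second share = 11 * 19 = 209
Larger share = 209

209


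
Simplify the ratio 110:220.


Find GCD(110, 220)
GCD = 110
Divide both by 110: 110/110 = 1, 220/110 = 2
Simplified ratio = 1:2

1:2


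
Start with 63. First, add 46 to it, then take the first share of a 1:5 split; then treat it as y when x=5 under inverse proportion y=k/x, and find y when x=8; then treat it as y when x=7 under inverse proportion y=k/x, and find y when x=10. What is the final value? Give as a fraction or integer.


Start with 63.
Step 1: Add 46: 63+46=109; split 1:5 first = 109*1/6 = 109/6
Step 2: Inverse prop: k = (109/6)*5; new y = k/8 = 109/6*5/8 = 545/48
Step 3: Inverse prop: k = (545/48)*7; new y = k/10 = 545/48*7/10 = 763/96
Final result = 763/96

763/96


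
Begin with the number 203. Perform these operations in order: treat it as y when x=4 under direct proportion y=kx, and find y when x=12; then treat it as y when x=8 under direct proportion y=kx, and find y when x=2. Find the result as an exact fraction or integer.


Start with 203.
Step 1: Direct prop: k = (203)/4; new y = k*12 = 203*12/4 = 609
Step 2: Direct prop: k = (609)/8; new y = k*2 = 609*2/8 = 609/4
Final result = 609/4

609/4


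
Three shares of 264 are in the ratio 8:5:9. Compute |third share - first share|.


Total parts = 8 + 5 + 9 = 22
Value per part = 264 / 22 = 12
Shares: 8*12=96, 5*12=60, 9*12=108
Third share = 108, first share = 96
Difference = |108 - 96| = 12

12


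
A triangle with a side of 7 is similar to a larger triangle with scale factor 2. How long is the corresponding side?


Similar triangles have proportional sides
Scale factor = 2
Smaller side = 7
Corresponding larger side = 7 * 2
= 14

14


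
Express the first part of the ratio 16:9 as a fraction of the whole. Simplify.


Total parts = 16 + 9 = 25
First part fraction = 16/25
Simplify: 16/25 = 16/25

16/25


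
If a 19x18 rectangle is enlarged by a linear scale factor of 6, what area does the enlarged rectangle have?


Original dimensions: 19 x 18
Enlargement factor = 6
New width = 19 * 6 = 114
New height = 18 * 6 = 108
New area = 114 * 108 = 12312

12312


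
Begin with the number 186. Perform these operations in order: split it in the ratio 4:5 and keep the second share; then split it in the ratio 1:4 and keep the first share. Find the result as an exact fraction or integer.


Start with 186.
Step 1: Split 4:5, second share = 186 * 5/9 = 310/3
Step 2: Split 1:4, first share = 310/3 * 1/5 = 62/3
Final result = 62/3

62/3


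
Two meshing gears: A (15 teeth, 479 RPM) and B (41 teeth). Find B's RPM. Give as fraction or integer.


Gear ratio: teeth_A * RPM_A = teeth_B * RPM_B
15 * 479 = 41 * RPM_B
7185 = 41 * RPM_B
RPM_B = 7185 / 41
RPM_B = 7185/41

7185/41


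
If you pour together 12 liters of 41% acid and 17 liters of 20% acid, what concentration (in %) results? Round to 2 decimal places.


Solute in mixture 1 = 41% of 12 L = 12*41/100 = 123/25 L
Solute in mixture 2 = 20% of 17 L = 17*20/100 = 17/5 L
Total solute = 123/25 + 17/5 = 208/25 L
Total volume = 12 + 17 = 29 L
Final concentration = 208/25/29 * 100 = 28.69%

28.69


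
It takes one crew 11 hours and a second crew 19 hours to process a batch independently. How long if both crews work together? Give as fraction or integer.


Rate of A = 1/11 job per hour
Rate of B = 1/19 job per hour
Combined rate = 1/11 + 1/19
Find common denominator: (19 + 11)/(11*19) = 30/209
Combined rate = 30/209 job per hour
Time together = 1 / (30/209) = 209/30 hours

209/30


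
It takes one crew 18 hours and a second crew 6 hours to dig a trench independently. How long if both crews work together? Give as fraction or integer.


Rate of A = 1/18 job per hour
Rate of B = 1/6 job per hour
Combined rate = 1/18 + 1/6
Find common denominator: (6 + 18)/(18*6) = 24/108
Combined rate = 2/9 job per hour
Time together = 1 / (2/9) = 9/2 hours

9/2


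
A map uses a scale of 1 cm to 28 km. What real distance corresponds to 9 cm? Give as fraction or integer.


Map scale: 1 cm = 28 km
Measured distance on map = 9 cm
Set up proportion: 9 * 28 / 1
= 252 / 1
= 252 km

252


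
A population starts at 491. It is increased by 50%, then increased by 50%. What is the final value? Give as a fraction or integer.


Start: 491
Step 1: increase by 50% => multiply by 150/100
  491 * 150/100 = 1473/2
Step 2: increase by 50% => multiply by 150/100
  1473/2 * 150/100 = 4419/4
Final value = 4419/4

4419/4


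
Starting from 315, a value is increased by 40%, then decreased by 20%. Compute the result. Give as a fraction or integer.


Start: 315
Step 1: increase by 40% => multiply by 140/100
  315 * 140/100 = 441
Step 2: decrease by 20% => multiply by 80/100
  441 * 80/100 = 1764/5
Final value = 1764/5

1764/5


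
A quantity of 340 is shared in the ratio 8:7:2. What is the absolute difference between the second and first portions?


Total parts = 8 + 7 + 2 = 17
Value per part = 340 / 17 = 20
Shares: 8*20=160, 7*20=140, 2*20=40
Second share = 140, first share = 160
Difference = |140 - 160| = 20

20


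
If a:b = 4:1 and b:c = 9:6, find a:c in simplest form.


Given a:b = 4:1 and b:c = 9:6
Make b consistent. Multiply first ratio by 9: a:b = 36:9
Multiply second ratio by 1: b:c = 9:6
Now b = 9 in both, so a:b:c = 36:9:6
Therefore a:c = 36:6
Simplify by GCD: a:c = 6:1

6:1


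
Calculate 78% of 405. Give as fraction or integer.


Compute 78% of 405
Convert percentage: 78% = 78/100
Multiply: 405 * 78/100
= 31590/100
= 3159/10

3159/10


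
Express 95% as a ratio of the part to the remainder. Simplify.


Part = 95%, Remainder = 5%
Ratio = 95:5
GCD(95, 5) = 5
Simplify: 19:1 = 19:1

19:1


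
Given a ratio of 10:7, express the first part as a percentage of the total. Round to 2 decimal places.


Total parts = 10 + 7 = 17
First part fraction = 10/17
Percentage = (10/17) * 100
= 0.588235 * 100
= 58.82%

58.82


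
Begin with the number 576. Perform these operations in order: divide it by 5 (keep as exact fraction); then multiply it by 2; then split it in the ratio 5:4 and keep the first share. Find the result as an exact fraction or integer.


Start with 576.
Step 1: Divide by 5: 576 / 5 = 576/5
Step 2: Multiply by 2: 576/5 * 2 = 1152/5
Step 3: Split 5:4, first share = 1152/5 * 5/9 = 128
Final result = 128

128


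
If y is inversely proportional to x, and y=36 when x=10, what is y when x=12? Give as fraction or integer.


Inverse proportion: y = k/x
Find k: k = 10 * 36 = 360
Compute y at x=12: y = 360/12
y = 30

30


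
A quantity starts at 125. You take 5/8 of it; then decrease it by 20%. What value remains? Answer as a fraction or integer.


Start with 125.
Step 1: Take 5/8: 125 * 5/8 = 625/8
Step 2: Decrease by 20%: 625/8 * 80/100 = 125/2
Final result = 125/2

125/2


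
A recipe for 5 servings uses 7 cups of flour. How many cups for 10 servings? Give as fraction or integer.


Original: 7 cups for 5 servings
Target servings = 10
Scaling factor = 10/5
New amount = 7 * 10/5
= 70/5
= 14 cups

14


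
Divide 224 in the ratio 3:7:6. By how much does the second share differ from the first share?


Total parts = 3 + 7 + 6 = 16
Value per part = 224 / 16 = 14
Shares: 3*14=42, 7*14=98, 6*14=84
Second share = 98, first share = 42
Difference = |98 - 42| = 56

56


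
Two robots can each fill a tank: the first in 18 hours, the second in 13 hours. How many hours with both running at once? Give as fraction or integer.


Rate of A = 1/18 job per hour
Rate of B = 1/13 job per hour
Combined rate = 1/18 + 1/13
Find common denominator: (13 + 18)/(18*13) = 31/234
Combined rate = 31/234 job per hour
Time together = 1 / (31/234) = 234/31 hours

234/31


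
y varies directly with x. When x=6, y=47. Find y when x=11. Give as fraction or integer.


Direct proportion: y = kx
Find k: k = 47/6 = 47/6
Compute y at x=11: y = 47/6 * 11
y = 517/6

517/6


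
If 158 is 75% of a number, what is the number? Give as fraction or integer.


Given: 158 is 75% of the whole
Set up: 158 = 75/100 * whole
whole = 158 * 100 / 75
whole = 15800 / 75
whole = 632/3

632/3


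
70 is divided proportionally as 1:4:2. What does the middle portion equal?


Ratio = 1:4:2
Total parts = 1 + 4 + 2 = 7
Value per part = 70 / 7 = 10
First share = 1 * 10 = 10
Middle share = 4 * 10 = 40
Third share = 2 * 10 = 20

40


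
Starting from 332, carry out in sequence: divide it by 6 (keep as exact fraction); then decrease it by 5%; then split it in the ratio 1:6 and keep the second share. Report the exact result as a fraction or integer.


Start with 332.
Step 1: Divide by 6: 332 / 6 = 166/3
Step 2: Decrease by 5%: 166/3 * 95/100 = 1577/30
Step 3: Split 1:6, second share = 1577/30 * 6/7 = 1577/35
Final result = 1577/35

1577/35


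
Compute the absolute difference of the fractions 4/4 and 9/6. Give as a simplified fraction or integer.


Simplify: 4/4 = 1 and 9/6 = 3/2
Find common denominator: LCD = 2
Convert: 2/2 and 3/2
Difference = |2 - 3|/2 = 1/2
Simplified = 1/2

1/2


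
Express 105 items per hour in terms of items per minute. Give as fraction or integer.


Converting from per hour to per minute
Rate = 105 items per hour
Divide by 60: 105/60
= 7/4 items per minute

7/4


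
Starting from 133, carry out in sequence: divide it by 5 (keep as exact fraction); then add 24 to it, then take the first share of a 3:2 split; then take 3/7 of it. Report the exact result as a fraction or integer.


Start with 133.
Step 1: Divide by 5: 133 / 5 = 133/5
Step 2: Add 24: 133/5+24=253/5; split 3:2 first = 253/5*3/5 = 759/25
Step 3: Take 3/7: 759/25 * 3/7 = 2277/175
Final result = 2277/175

2277/175


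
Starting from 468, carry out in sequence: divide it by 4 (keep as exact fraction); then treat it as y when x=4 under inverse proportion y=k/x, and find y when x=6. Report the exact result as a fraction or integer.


Start with 468.
Step 1: Divide by 4: 468 / 4 = 117
Step 2: Inverse prop: k = (117)*4; new y = k/6 = 117*4/6 = 78
Final result = 78

78


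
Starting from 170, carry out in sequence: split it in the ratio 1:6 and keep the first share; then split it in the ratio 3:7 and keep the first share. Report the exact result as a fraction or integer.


Start with 170.
Step 1: Split 1:6, first share = 170 * 1/7 = 170/7
Step 2: Split 3:7, first share = 170/7 * 3/10 = 51/7
Final result = 51/7

51/7


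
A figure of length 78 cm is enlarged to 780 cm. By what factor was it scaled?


Original length = 78 cm
Scaled length = 780 cm
Scale factor = 780 / 78
= 10

10


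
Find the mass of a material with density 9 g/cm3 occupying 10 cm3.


Using mass = density * volume
Density = 9 g/cm3
Volume = 10 cm3
Mass = 9 * 10
= 90 g

90


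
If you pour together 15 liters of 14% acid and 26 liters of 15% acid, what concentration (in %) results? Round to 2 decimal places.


Solute in mixture 1 = 14% of 15 L = 15*14/100 = 21/10 L
Solute in mixture 2 = 15% of 26 L = 26*15/100 = 39/10 L
Total solute = 21/10 + 39/10 = 6 L
Total volume = 15 + 26 = 41 L
Final concentration = 6/41 * 100 = 14.63%

14.63


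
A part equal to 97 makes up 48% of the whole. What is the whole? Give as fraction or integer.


Given: 97 is 48% of the whole
Set up: 97 = 48/100 * whole
whole = 97 * 100 / 48
whole = 9700 / 48
whole = 2425/12

2425/12


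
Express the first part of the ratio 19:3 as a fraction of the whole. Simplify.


Total parts = 19 + 3 = 22
First part fraction = 19/22
Simplify: 19/22 = 19/22

19/22


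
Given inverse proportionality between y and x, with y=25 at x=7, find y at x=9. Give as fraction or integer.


Inverse proportion: y = k/x
Find k: k = 7 * 25 = 175
Compute y at x=9: y = 175/9
y = 175/9

175/9


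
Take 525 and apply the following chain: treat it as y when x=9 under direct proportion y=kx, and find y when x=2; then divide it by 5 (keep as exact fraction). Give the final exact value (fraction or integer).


Start with 525.
Step 1: Direct prop: k = (525)/9; new y = k*2 = 525*2/9 = 350/3
Step 2: Divide by 5: 350/3 / 5 = 70/3
Final result = 70/3

70/3


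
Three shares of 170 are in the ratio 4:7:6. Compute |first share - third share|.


Total parts = 4 + 7 + 6 = 17
Value per part = 170 / 17 = 10
Shares: 4*10=40, 7*10=70, 6*10=60
First share = 40, third share = 60
Difference = |40 - 60| = 20

20


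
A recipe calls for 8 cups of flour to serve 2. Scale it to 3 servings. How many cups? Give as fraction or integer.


Original: 8 cups for 2 servings
Target servings = 3
Scaling factor = 3/2
New amount = 8 * 3/2
= 24/2
= 12 cups

12


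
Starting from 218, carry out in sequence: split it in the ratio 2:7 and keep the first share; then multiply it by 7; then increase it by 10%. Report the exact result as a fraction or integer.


Start with 218.
Step 1: Split 2:7, first share = 218 * 2/9 = 436/9
Step 2: Multiply by 7: 436/9 * 7 = 3052/9
Step 3: Increase by 10%: 3052/9 * 110/100 = 16786/45
Final result = 16786/45

16786/45


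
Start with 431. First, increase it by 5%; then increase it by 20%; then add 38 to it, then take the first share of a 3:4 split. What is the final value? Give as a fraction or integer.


Start with 431.
Step 1: Increase by 5%: 431 * 105/100 = 9051/20
Step 2: Increase by 20%: 9051/20 * 120/100 = 27153/50
Step 3: Add 38: 27153/50+38=29053/50; split 3:4 first = 29053/50*3/7 = 87159/350
Final result = 87159/350

87159/350


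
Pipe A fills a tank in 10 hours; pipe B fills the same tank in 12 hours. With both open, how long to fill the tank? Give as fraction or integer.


Rate of A = 1/10 job per hour
Rate of B = 1/12 job per hour
Combined rate = 1/10 + 1/12
Find common denominator: (12 + 10)/(10*12) = 22/120
Combined rate = 11/60 job per hour
Time together = 1 / (11/60) = 60/11 hours

60/11


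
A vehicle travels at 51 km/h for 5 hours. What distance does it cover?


Using distance = speed * time
Speed = 51 km/h
Time = 5 hours
Distance = 51 * 5
= 255 km

255


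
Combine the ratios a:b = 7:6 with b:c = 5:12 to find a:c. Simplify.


Given a:b = 7:6 and b:c = 5:12
Make b consistent. Multiply first ratio by 5: a:b = 35:30
Multiply second ratio by 6: b:c = 30:72
Now b = 30 in both, so a:b:c = 35:30:72
Therefore a:c = 35:72
Simplify by GCD: a:c = 35:72

35:72


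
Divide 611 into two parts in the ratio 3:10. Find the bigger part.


Total parts = 3 + 10 = 13
Value per part = 611 / 13 = 47
First share = 3 * 47 = 141
Second share = 10 * 47 = 470
Larger share = 470

470


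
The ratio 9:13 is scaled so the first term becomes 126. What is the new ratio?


Original ratio: 9:13
First term target: 126
Scale factor = 126 / 9 = 14
Multiply second term: 13 * 14 = 182
Equivalent ratio = 126:182

126:182


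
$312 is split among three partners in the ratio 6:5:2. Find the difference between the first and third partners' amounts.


Total parts = 6 + 5 + 2 = 13
Value per part = 312 / 13 = 24
Shares: 6*24=144, 5*24=120, 2*24=48
First share = 144, third share = 48
Difference = |144 - 48| = 96

96


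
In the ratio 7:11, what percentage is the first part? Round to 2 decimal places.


Total parts = 7 + 11 = 18
First part fraction = 7/18
Percentage = (7/18) * 100
= 0.388889 * 100
= 38.89%

38.89


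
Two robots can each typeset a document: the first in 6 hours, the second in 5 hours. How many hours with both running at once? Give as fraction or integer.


Rate of A = 1/6 job per hour
Rate of B = 1/5 job per hour
Combined rate = 1/6 + 1/5
Find common denominator: (5 + 6)/(6*5) = 11/30
Combined rate = 11/30 job per hour
Time together = 1 / (11/30) = 30/11 hours

30/11


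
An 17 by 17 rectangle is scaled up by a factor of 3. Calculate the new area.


Original dimensions: 17 x 17
Enlargement factor = 3
New width = 17 * 3 = 51
New height = 17 * 3 = 51
New area = 51 * 51 = 2601

2601


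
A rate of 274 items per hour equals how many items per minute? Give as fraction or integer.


Converting from per hour to per minute
Rate = 274 items per hour
Divide by 60: 274/60
= 137/30 items per minute

137/30


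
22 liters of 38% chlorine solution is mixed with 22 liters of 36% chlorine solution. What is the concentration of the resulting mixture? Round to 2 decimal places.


Solute in mixture 1 = 38% of 22 L = 22*38/100 = 209/25 L
Solute in mixture 2 = 36% of 22 L = 22*36/100 = 198/25 L
Total solute = 209/25 + 198/25 = 407/25 L
Total volume = 22 + 22 = 44 L
Final concentration = 407/25/44 * 100 = 37.00%

37.00


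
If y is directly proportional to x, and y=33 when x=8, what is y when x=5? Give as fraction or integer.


Direct proportion: y = kx
Find k: k = 33/8 = 33/8
Compute y at x=5: y = 33/8 * 5
y = 165/8

165/8


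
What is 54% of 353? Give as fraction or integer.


Compute 54% of 353
Convert percentage: 54% = 54/100
Multiply: 353 * 54/100
= 19062/100
= 9531/50

9531/50


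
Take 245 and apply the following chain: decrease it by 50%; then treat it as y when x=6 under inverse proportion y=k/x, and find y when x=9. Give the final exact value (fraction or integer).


Start with 245.
Step 1: Decrease by 50%: 245 * 50/100 = 245/2
Step 2: Inverse prop: k = (245/2)*6; new y = k/9 = 245/2*6/9 = 245/3
Final result = 245/3

245/3


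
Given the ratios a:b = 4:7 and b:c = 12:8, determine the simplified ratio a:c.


Given a:b = 4:7 and b:c = 12:8
Make b consistent. Multiply first ratio by 12: a:b = 48:84
Multiply second ratio by 7: b:c = 84:56
Now b = 84 in both, so a:b:c = 48:84:56
Therefore a:c = 48:56
Simplify by GCD: a:c = 6:7

6:7


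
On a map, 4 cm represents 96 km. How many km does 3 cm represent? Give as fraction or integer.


Map scale: 4 cm = 96 km
Measured distance on map = 3 cm
Set up proportion: 3 * 96 / 4
= 288 / 4
= 72 km

72


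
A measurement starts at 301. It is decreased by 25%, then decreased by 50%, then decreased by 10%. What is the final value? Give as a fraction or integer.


Start: 301
Step 1: decrease by 25% => multiply by 75/100
  301 * 75/100 = 903/4
Step 2: decrease by 50% => multiply by 50/100
  903/4 * 50/100 = 903/8
Step 3: decrease by 10% => multiply by 90/100
  903/8 * 90/100 = 8127/80
Final value = 8127/80

8127/80


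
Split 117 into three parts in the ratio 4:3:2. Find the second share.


Ratio = 4:3:2
Total parts = 4 + 3 + 2 = 9
Value per part = 117 / 9 = 13
First share = 4 * 13 = 52
Middle share = 3 * 13 = 39
Third share = 2 * 13 = 26

39


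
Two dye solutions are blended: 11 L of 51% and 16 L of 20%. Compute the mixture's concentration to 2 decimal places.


Solute in mixture 1 = 51% of 11 L = 11*51/100 = 561/100 L
Solute in mixture 2 = 20% of 16 L = 16*20/100 = 16/5 L
Total solute = 561/100 + 16/5 = 881/100 L
Total volume = 11 + 16 = 27 L
Final concentration = 881/100/27 * 100 = 32.63%

32.63


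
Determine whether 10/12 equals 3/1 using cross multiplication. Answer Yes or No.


Cross multiply to check 10/12 = 3/1
Left cross product: 10 * 1 = 10
Right cross product: 12 * 3 = 36
10 != 36
Not equal, so proportions differ => No

No


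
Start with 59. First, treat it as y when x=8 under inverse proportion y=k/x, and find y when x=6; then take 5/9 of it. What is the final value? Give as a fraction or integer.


Start with 59.
Step 1: Inverse prop: k = (59)*8; new y = k/6 = 59*8/6 = 236/3
Step 2: Take 5/9: 236/3 * 5/9 = 1180/27
Final result = 1180/27

1180/27


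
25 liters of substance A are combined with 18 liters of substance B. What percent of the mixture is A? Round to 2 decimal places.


Volume of A = 25 L
Volume of B = 18 L
Total volume = 25 + 18 = 43 L
Percentage of A = (25/43) * 100
= 58.14%

58.14


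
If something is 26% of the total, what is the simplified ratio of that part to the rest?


Part = 26%, Remainder = 74%
Ratio = 26:74
GCD(26, 74) = 2
Simplify: 13:37 = 13:37

13:37


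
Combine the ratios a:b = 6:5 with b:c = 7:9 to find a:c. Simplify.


Given a:b = 6:5 and b:c = 7:9
Make b consistent. Multiply first ratio by 7: a:b = 42:35
Multiply second ratio by 5: b:c = 35:45
Now b = 35 in both, so a:b:c = 42:35:45
Therefore a:c = 42:45
Simplify by GCD: a:c = 14:15

14:15


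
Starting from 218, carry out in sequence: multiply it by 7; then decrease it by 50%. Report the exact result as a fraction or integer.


Start with 218.
Step 1: Multiply by 7: 218 * 7 = 1526
Step 2: Decrease by 50%: 1526 * 50/100 = 763
Final result = 763

763


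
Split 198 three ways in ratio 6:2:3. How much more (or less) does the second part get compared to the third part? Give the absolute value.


Total parts = 6 + 2 + 3 = 11
Value per part = 198 / 11 = 18
Shares: 6*18=108, 2*18=36, 3*18=54
Second share = 36, third share = 54
Difference = |36 - 54| = 18

18


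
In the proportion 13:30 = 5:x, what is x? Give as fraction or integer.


Setting up: 13/30 = 5/x
Cross multiply: 13 * x = 30 * 5
13x = 150
x = 150/13
x = 150/13

150/13


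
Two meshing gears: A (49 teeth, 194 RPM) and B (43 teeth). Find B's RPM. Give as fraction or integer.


Gear ratio: teeth_A * RPM_A = teeth_B * RPM_B
49 * 194 = 43 * RPM_B
9506 = 43 * RPM_B
RPM_B = 9506 / 43
RPM_B = 9506/43

9506/43


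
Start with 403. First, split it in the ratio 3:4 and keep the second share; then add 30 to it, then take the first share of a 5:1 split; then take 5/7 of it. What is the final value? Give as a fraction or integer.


Start with 403.
Step 1: Split 3:4, second share = 403 * 4/7 = 1612/7
Step 2: Add 30: 1612/7+30=1822/7; split 5:1 first = 1822/7*5/6 = 4555/21
Step 3: Take 5/7: 4555/21 * 5/7 = 22775/147
Final result = 22775/147

22775/147


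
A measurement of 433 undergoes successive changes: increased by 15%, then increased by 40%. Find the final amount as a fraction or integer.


Start: 433
Step 1: increase by 15% => multiply by 115/100
  433 * 115/100 = 9959/20
Step 2: increase by 40% => multiply by 140/100
  9959/20 * 140/100 = 69713/100
Final value = 69713/100

69713/100


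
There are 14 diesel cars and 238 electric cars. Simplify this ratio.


Find GCD(14, 238)
GCD = 14
Divide both by 14: 14/14 = 1, 238/14 = 17
Simplified ratio = 1:17

1:17


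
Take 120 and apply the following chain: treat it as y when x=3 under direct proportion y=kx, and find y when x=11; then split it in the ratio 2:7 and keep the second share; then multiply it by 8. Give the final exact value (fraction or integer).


Start with 120.
Step 1: Direct prop: k = (120)/3; new y = k*11 = 120*11/3 = 440
Step 2: Split 2:7, second share = 440 * 7/9 = 3080/9
Step 3: Multiply by 8: 3080/9 * 8 = 24640/9
Final result = 24640/9

24640/9


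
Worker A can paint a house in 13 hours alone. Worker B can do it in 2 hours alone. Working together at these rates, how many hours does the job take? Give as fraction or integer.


Rate of A = 1/13 job per hour
Rate of B = 1/2 job per hour
Combined rate = 1/13 + 1/2
Find common denominator: (2 + 13)/(13*2) = 15/26
Combined rate = 15/26 job per hour
Time together = 1 / (15/26) = 26/15 hours

26/15


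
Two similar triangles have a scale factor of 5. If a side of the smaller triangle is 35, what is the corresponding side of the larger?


Similar triangles have proportional sides
Scale factor = 5
Smaller side = 35
Corresponding larger side = 35 * 5
= 175

175


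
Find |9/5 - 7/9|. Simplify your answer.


Simplify: 9/5 = 9/5 and 7/9 = 7/9
Find common denominator: LCD = 45
Convert: 81/45 and 35/45
Difference = |81 - 35|/45 = 46/45
Simplified = 46/45

46/45


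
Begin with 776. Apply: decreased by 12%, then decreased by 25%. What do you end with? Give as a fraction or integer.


Start: 776
Step 1: decrease by 12% => multiply by 88/100
  776 * 88/100 = 17072/25
Step 2: decrease by 25% => multiply by 75/100
  17072/25 * 75/100 = 12804/25
Final value = 12804/25

12804/25


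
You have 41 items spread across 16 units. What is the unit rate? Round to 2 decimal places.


Total items = 41
Number of units = 16
Unit rate = 41 / 16
= 2.56 items per unit

2.56


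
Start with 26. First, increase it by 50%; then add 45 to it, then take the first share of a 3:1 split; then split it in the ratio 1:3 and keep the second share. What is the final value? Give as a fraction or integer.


Start with 26.
Step 1: Increase by 50%: 26 * 150/100 = 39
Step 2: Add 45: 39+45=84; split 3:1 first = 84*3/4 = 63
Step 3: Split 1:3, second share = 63 * 3/4 = 189/4
Final result = 189/4

189/4


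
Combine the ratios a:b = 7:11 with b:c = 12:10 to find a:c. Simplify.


Given a:b = 7:11 and b:c = 12:10
Make b consistent. Multiply first ratio by 12: a:b = 84:132
Multiply second ratio by 11: b:c = 132:110
Now b = 132 in both, so a:b:c = 84:132:110
Therefore a:c = 84:110
Simplify by GCD: a:c = 42:55

42:55


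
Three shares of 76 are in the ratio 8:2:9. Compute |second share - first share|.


Total parts = 8 + 2 + 9 = 19
Value per part = 76 / 19 = 4
Shares: 8*4=32, 2*4=8, 9*4=36
Second share = 8, first share = 32
Difference = |8 - 32| = 24

24


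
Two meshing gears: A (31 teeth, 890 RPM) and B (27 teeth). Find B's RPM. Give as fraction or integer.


Gear ratio: teeth_A * RPM_A = teeth_B * RPM_B
31 * 890 = 27 * RPM_B
27590 = 27 * RPM_B
RPM_B = 27590 / 27
RPM_B = 27590/27

27590/27


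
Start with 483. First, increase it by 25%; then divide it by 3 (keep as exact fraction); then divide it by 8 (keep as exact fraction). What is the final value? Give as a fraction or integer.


Start with 483.
Step 1: Increase by 25%: 483 * 125/100 = 2415/4
Step 2: Divide by 3: 2415/4 / 3 = 805/4
Step 3: Divide by 8: 805/4 / 8 = 805/32
Final result = 805/32

805/32


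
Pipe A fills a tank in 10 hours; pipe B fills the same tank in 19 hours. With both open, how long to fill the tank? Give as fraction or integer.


Rate of A = 1/10 job per hour
Rate of B = 1/19 job per hour
Combined rate = 1/10 + 1/19
Find common denominator: (19 + 10)/(10*19) = 29/190
Combined rate = 29/190 job per hour
Time together = 1 / (29/190) = 190/29 hours

190/29


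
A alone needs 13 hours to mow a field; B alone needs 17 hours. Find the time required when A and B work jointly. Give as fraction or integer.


Rate of A = 1/13 job per hour
Rate of B = 1/17 job per hour
Combined rate = 1/13 + 1/17
Find common denominator: (17 + 13)/(13*17) = 30/221
Combined rate = 30/221 job per hour
Time together = 1 / (30/221) = 221/30 hours

221/30


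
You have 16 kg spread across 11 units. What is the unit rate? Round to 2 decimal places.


Total kg = 16
Number of units = 11
Unit rate = 16 / 11
= 1.45 kg per unit

1.45


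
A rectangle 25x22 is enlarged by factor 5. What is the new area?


Original dimensions: 25 x 22
Enlargement factor = 5
New width = 25 * 5 = 125
New height = 22 * 5 = 110
New area = 125 * 110 = 13750

13750


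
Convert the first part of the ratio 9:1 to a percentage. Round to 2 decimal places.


Total parts = 9 + 1 = 10
First part fraction = 9/10
Percentage = (9/10) * 100
= 0.9 * 100
= 90.00%

90.00


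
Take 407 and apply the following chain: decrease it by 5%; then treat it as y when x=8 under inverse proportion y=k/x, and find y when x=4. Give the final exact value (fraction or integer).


Start with 407.
Step 1: Decrease by 5%: 407 * 95/100 = 7733/20
Step 2: Inverse prop: k = (7733/20)*8; new y = k/4 = 7733/20*8/4 = 7733/10
Final result = 7733/10

7733/10


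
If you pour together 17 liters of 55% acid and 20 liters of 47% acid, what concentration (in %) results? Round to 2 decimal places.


Solute in mixture 1 = 55% of 17 L = 17*55/100 = 187/20 L
Solute in mixture 2 = 47% of 20 L = 20*47/100 = 47/5 L
Total solute = 187/20 + 47/5 = 75/4 L
Total volume = 17 + 20 = 37 L
Final concentration = 75/4/37 * 100 = 50.68%

50.68


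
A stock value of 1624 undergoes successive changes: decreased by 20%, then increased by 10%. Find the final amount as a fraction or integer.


Start: 1624
Step 1: decrease by 20% => multiply by 80/100
  1624 * 80/100 = 6496/5
Step 2: increase by 10% => multiply by 110/100
  6496/5 * 110/100 = 35728/25
Final value = 35728/25

35728/25


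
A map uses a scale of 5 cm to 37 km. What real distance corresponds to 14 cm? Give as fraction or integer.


Map scale: 5 cm = 37 km
Measured distance on map = 14 cm
Set up proportion: 14 * 37 / 5
= 518 / 5
= 518/5 km

518/5


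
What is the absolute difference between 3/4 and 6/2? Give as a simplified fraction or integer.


Simplify: 3/4 = 3/4 and 6/2 = 3
Find common denominator: LCD = 4
Convert: 3/4 and 12/4
Difference = |3 - 12|/4 = 9/4
Simplified = 9/4

9/4


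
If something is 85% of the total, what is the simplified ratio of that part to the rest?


Part = 85%, Remainder = 15%
Ratio = 85:15
GCD(85, 15) = 5
Simplify: 17:3 = 17:3

17:3


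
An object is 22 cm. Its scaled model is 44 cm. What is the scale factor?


Original length = 22 cm
Scaled length = 44 cm
Scale factor = 44 / 22
= 2

2


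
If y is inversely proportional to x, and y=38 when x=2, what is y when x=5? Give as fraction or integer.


Inverse proportion: y = k/x
Find k: k = 2 * 38 = 76
Compute y at x=5: y = 76/5
y = 76/5

76/5


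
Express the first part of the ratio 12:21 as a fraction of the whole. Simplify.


Total parts = 12 + 21 = 33
First part fraction = 12/33
Simplify: 12/33 = 4/11

4/11


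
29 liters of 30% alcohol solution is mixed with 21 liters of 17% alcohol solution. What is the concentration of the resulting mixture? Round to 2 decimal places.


Solute in mixture 1 = 30% of 29 L = 29*30/100 = 87/10 L
Solute in mixture 2 = 17% of 21 L = 21*17/100 = 357/100 L
Total solute = 87/10 + 357/100 = 1227/100 L
Total volume = 29 + 21 = 50 L
Final concentration = 1227/100/50 * 100 = 24.54%

24.54


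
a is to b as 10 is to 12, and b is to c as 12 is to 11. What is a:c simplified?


Given a:b = 10:12 and b:c = 12:11
Make b consistent. Multiply first ratio by 12: a:b = 120:144
Multiply second ratio by 12: b:c = 144:132
Now b = 144 in both, so a:b:c = 120:144:132
Therefore a:c = 120:132
Simplify by GCD: a:c = 10:11

10:11


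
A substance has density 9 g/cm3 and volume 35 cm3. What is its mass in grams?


Using mass = density * volume
Density = 9 g/cm3
Volume = 35 cm3
Mass = 9 * 35
= 315 g

315


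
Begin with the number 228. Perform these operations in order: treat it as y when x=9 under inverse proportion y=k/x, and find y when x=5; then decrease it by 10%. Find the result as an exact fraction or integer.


Start with 228.
Step 1: Inverse prop: k = (228)*9; new y = k/5 = 228*9/5 = 2052/5
Step 2: Decrease by 10%: 2052/5 * 90/100 = 9234/25
Final result = 9234/25

9234/25


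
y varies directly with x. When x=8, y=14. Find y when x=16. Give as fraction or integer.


Direct proportion: y = kx
Find k: k = 14/8 = 7/4
Compute y at x=16: y = 7/4 * 16
y = 28

28


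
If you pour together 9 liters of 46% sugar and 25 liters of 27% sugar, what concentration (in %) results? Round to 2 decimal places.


Solute in mixture 1 = 46% of 9 L = 9*46/100 = 207/50 L
Solute in mixture 2 = 27% of 25 L = 25*27/100 = 27/4 L
Total solute = 207/50 + 27/4 = 1089/100 L
Total volume = 9 + 25 = 34 L
Final concentration = 1089/100/34 * 100 = 32.03%

32.03


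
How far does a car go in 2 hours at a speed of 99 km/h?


Using distance = speed * time
Speed = 99 km/h
Time = 2 hours
Distance = 99 * 2
= 198 km

198


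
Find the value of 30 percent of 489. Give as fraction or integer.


Compute 30% of 489
Convert percentage: 30% = 30/100
Multiply: 489 * 30/100
= 14670/100
= 1467/10

1467/10


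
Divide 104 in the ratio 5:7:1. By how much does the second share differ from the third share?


Total parts = 5 + 7 + 1 = 13
Value per part = 104 / 13 = 8
Shares: 5*8=40, 7*8=56, 1*8=8
Second share = 56, third share = 8
Difference = |56 - 8| = 48

48


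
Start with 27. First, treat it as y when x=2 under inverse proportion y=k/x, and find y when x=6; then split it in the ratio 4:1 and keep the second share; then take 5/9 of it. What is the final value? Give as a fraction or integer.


Start with 27.
Step 1: Inverse prop: k = (27)*2; new y = k/6 = 27*2/6 = 9
Step 2: Split 4:1, second share = 9 * 1/5 = 9/5
Step 3: Take 5/9: 9/5 * 5/9 = 1
Final result = 1

1


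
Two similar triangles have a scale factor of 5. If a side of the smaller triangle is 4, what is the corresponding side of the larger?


Similar triangles have proportional sides
Scale factor = 5
Smaller side = 4
Corresponding larger side = 4 * 5
= 20

20


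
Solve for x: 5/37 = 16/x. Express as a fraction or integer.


Setting up: 5/37 = 16/x
Cross multiply: 5 * x = 37 * 16
5x = 592
x = 592/5
x = 592/5

592/5


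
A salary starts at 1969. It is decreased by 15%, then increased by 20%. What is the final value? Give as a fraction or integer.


Start: 1969
Step 1: decrease by 15% => multiply by 85/100
  1969 * 85/100 = 33473/20
Step 2: increase by 20% => multiply by 120/100
  33473/20 * 120/100 = 100419/50
Final value = 100419/50

100419/50


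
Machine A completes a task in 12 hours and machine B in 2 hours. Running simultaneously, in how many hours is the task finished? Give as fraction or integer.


Rate of A = 1/12 job per hour
Rate of B = 1/2 job per hour
Combined rate = 1/12 + 1/2
Find common denominator: (2 + 12)/(12*2) = 14/24
Combined rate = 7/12 job per hour
Time together = 1 / (7/12) = 12/7 hours

12/7


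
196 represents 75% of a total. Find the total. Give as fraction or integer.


Given: 196 is 75% of the whole
Set up: 196 = 75/100 * whole
whole = 196 * 100 / 75
whole = 19600 / 75
whole = 784/3

784/3


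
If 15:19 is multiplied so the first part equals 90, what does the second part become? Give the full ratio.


Original ratio: 15:19
First term target: 90
Scale factor = 90 / 15 = 6
Multiply second term: 19 * 6 = 114
Equivalent ratio = 90:114

90:114


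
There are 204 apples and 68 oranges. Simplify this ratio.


Find GCD(204, 68)
GCD = 68
Divide both by 68: 204/68 = 3, 68/68 = 1
Simplified ratio = 3:1

3:1


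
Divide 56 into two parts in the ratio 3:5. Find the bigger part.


Total parts = 3 + 5 = 8
Value per part = 56 / 8 = 7
First share = 3 * 7 = 21
Second share = 5 * 7 = 35
Larger share = 35

35


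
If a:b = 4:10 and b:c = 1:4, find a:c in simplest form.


Given a:b = 4:10 and b:c = 1:4
Make b consistent. Multiply first ratio by 1: a:b = 4:10
Multiply second ratio by 10: b:c = 10:40
Now b = 10 in both, so a:b:c = 4:10:40
Therefore a:c = 4:40
Simplify by GCD: a:c = 1:10

1:10
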